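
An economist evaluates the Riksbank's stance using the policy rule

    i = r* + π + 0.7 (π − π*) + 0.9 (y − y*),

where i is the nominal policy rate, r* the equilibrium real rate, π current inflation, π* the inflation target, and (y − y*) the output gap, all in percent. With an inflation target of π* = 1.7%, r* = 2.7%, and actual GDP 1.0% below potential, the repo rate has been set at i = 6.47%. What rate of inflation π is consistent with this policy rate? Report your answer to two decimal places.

3.45%

Output 1.0% below potential → (y − y*) = -1.0.
Collecting π: i = r* + (1 + 0.7) π − 0.7 π* + 0.9 (y − y*)
1.7 π = 6.47 − 2.7 + 0.7 × 1.7 − 0.9 × (-1.0) = 5.86
π = 5.86 / 1.7 = 3.45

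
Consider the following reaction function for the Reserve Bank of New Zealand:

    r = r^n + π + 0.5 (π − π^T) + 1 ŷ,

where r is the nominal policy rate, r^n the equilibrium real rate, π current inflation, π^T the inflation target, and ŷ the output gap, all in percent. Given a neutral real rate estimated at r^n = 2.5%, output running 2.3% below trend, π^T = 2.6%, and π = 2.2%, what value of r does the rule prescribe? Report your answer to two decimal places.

2.20%

Output 2.3% below potential → ŷ = -2.3.
r = 2.5 + 2.2 + 0.5 × (2.2 − 2.6) + 1 × (-2.3)
   = 2.5 + 2.2 − 0.2 − 2.3 = 2.20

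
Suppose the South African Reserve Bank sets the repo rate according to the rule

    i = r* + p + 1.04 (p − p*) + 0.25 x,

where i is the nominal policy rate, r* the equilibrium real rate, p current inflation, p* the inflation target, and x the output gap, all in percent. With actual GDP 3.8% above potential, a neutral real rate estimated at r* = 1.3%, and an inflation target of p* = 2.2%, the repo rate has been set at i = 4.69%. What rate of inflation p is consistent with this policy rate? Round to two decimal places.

2.32%

Output 3.8% above potential → x = 3.8.
Collecting p: i = r* + (1 + 1.04) p − 1.04 p* + 0.25 x
2.04 p = 4.69 − 1.3 + 1.04 × 2.2 − 0.25 × 3.8 = 4.728
p = 4.728 / 2.04 = 2.32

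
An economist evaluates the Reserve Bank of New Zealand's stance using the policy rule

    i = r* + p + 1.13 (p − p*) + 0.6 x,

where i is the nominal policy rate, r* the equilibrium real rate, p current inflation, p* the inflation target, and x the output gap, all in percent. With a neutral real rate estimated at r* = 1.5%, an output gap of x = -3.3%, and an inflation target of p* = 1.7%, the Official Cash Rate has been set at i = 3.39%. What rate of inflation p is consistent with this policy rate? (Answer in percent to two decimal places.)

2.72%

Collecting p: i = r* + (1 + 1.13) p − 1.13 p* + 0.6 x
2.13 p = 3.39 − 1.5 + 1.13 × 1.7 − 0.6 × (-3.3) = 5.791
p = 5.791 / 2.13 = 2.72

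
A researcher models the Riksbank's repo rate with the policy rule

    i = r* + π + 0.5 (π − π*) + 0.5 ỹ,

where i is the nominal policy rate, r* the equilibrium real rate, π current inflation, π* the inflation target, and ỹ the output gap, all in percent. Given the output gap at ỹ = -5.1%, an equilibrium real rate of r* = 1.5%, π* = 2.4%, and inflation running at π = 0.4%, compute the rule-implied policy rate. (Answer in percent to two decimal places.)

-1.65%

i = 1.5 + 0.4 + 0.5 × (0.4 − 2.4) + 0.5 × (-5.1)
   = 1.5 + 0.4 − 1 − 2.55 = -1.65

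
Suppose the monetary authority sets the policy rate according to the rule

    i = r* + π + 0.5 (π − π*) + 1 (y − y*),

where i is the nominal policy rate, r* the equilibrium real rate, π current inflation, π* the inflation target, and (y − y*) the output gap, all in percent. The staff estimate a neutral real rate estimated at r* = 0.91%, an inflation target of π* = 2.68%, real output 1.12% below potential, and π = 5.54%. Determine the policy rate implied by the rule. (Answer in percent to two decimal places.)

6.76%

Output 1.12% below potential → (y − y*) = -1.12.
i = 0.91 + 5.54 + 0.5 × (5.54 − 2.68) + 1 × (-1.12)
   = 0.91 + 5.54 + 1.43 − 1.12 = 6.76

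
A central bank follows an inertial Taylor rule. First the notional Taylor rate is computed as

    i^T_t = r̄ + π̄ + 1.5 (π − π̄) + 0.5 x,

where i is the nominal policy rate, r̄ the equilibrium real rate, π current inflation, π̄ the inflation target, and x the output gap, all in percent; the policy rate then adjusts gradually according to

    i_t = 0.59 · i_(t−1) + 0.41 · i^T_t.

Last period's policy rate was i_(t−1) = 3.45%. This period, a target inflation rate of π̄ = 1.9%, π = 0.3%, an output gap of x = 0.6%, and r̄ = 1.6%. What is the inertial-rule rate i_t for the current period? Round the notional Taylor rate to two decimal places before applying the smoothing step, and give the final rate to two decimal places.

i^T_t = 1.6 + 1.9 + 1.5 × (0.3 − 1.9) + 0.5 × 0.6
   = 1.6 + 1.9 − 2.4 + 0.3 = 1.40
i_t = 0.59 × 3.45 + 0.41 × 1.40 = 2.0355 + 0.574 = 2.61

2.61%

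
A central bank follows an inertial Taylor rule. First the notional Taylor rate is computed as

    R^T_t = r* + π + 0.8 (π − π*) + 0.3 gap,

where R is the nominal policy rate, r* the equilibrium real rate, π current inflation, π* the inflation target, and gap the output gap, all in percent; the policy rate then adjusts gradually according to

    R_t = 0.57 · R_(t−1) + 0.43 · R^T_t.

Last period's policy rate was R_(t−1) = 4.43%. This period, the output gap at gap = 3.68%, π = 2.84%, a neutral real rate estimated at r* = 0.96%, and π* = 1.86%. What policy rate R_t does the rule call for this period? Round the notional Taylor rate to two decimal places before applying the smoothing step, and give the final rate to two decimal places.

4.97%

R^T_t = 0.96 + 2.84 + 0.8 × (2.84 − 1.86) + 0.3 × 3.68
   = 0.96 + 2.84 + 0.784 + 1.104 = 5.69
R_t = 0.57 × 4.43 + 0.43 × 5.69 = 2.5251 + 2.4467 = 4.97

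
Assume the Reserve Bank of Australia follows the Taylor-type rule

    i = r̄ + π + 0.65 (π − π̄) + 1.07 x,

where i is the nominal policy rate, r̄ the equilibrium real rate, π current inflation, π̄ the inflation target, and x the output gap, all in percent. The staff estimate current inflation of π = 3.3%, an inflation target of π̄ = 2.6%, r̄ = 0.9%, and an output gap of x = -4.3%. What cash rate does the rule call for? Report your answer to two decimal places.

0.05%

i = 0.9 + 3.3 + 0.65 × (3.3 − 2.6) + 1.07 × (-4.3)
   = 0.9 + 3.3 + 0.455 − 4.601 = 0.05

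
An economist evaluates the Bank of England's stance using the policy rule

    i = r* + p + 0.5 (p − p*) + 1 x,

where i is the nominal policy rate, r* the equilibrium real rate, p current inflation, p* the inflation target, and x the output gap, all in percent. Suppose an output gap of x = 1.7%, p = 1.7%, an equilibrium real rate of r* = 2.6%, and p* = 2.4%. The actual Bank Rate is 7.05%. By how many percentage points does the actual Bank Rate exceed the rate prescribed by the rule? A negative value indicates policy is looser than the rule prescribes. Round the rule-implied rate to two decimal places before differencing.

1.40 pp

i = 2.6 + 1.7 + 0.5 × (1.7 − 2.4) + 1 × 1.7
   = 2.6 + 1.7 − 0.35 + 1.7 = 5.65
Deviation = 7.05 − 5.65 = 1.40 pp.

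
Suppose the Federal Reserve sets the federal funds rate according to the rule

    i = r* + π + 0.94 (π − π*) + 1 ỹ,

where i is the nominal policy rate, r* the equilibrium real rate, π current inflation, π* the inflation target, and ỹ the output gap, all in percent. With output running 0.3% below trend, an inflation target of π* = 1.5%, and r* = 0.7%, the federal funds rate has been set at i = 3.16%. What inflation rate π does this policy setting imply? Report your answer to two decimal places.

Output 0.3% below potential → ỹ = -0.3.
Collecting π: i = r* + (1 + 0.94) π − 0.94 π* + 1 ỹ
1.94 π = 3.16 − 0.7 + 0.94 × 1.5 − 1 × (-0.3) = 4.17
π = 4.17 / 1.94 = 2.15

2.15%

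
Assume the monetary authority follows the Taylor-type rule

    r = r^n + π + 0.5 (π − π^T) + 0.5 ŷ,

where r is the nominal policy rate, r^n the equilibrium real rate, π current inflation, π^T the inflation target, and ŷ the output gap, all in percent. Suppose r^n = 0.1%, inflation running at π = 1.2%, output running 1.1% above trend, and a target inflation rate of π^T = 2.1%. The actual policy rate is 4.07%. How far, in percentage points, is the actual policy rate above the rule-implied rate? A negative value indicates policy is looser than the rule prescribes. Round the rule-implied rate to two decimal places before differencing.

Output 1.1% above potential → ŷ = 1.1.
r = 0.1 + 1.2 + 0.5 × (1.2 − 2.1) + 0.5 × 1.1
   = 0.1 + 1.2 − 0.45 + 0.55 = 1.40
Deviation = 4.07 − 1.40 = 2.67 pp.

2.67 pp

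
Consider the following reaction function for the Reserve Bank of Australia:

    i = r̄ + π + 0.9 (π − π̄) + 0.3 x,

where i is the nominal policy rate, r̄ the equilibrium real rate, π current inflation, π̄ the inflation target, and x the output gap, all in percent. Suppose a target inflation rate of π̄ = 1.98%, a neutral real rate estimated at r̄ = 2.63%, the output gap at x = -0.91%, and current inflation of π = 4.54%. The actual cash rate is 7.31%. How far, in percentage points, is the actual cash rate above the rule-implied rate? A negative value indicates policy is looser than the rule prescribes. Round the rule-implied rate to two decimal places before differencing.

-1.89 pp

i = 2.63 + 4.54 + 0.9 × (4.54 − 1.98) + 0.3 × (-0.91)
   = 2.63 + 4.54 + 2.304 − 0.273 = 9.20
Deviation = 7.31 − 9.20 = -1.89 pp.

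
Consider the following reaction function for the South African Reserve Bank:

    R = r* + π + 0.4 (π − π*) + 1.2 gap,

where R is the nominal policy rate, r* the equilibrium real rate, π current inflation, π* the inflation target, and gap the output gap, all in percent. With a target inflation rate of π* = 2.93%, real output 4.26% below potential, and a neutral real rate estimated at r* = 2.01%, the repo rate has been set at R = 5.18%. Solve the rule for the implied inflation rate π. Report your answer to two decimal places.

6.75%

Output 4.26% below potential → gap = -4.26.
Collecting π: R = r* + (1 + 0.4) π − 0.4 π* + 1.2 gap
1.4 π = 5.18 − 2.01 + 0.4 × 2.93 − 1.2 × (-4.26) = 9.454
π = 9.454 / 1.4 = 6.75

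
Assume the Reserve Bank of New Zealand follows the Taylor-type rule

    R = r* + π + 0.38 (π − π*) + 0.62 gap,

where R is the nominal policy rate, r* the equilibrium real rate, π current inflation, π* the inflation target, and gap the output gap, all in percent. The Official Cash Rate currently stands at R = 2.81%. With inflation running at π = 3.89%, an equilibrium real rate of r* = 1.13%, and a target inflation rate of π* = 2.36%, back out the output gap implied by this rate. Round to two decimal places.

0.62 gap = 2.81 − 1.13 − 3.89 − 0.38 × (3.89 − 2.36) = -2.7914
gap = -2.7914 / 0.62 = -4.50

-4.50%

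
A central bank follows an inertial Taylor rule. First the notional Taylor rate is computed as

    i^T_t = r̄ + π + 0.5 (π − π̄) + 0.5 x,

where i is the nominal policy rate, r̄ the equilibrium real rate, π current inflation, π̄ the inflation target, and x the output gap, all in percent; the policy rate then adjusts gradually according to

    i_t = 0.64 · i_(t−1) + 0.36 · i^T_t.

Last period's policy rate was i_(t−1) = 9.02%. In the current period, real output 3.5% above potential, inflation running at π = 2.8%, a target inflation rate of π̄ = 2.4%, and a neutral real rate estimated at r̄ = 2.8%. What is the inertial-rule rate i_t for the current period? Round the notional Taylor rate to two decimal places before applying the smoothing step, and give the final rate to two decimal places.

Output 3.5% above potential → x = 3.5.
i^T_t = 2.8 + 2.8 + 0.5 × (2.8 − 2.4) + 0.5 × 3.5
   = 2.8 + 2.8 + 0.2 + 1.75 = 7.55
i_t = 0.64 × 9.02 + 0.36 × 7.55 = 5.7728 + 2.718 = 8.49

8.49%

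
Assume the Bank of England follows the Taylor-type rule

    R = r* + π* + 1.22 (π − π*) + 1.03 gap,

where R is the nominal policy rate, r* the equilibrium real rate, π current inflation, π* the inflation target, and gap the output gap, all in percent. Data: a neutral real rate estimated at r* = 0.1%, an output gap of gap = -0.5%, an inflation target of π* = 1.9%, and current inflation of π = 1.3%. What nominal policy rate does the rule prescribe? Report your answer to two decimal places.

0.75%

R = 0.1 + 1.9 + 1.22 × (1.3 − 1.9) + 1.03 × (-0.5)
   = 0.1 + 1.9 − 0.732 − 0.515 = 0.75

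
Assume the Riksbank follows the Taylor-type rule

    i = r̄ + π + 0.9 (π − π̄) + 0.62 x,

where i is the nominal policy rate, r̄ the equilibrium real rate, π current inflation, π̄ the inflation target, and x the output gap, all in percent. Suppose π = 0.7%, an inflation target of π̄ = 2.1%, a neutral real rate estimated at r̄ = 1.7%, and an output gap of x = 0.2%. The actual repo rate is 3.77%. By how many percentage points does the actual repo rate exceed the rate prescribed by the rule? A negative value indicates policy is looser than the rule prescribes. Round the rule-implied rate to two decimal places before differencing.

2.51 pp

i = 1.7 + 0.7 + 0.9 × (0.7 − 2.1) + 0.62 × 0.2
   = 1.7 + 0.7 − 1.26 + 0.124 = 1.26
Deviation = 3.77 − 1.26 = 2.51 pp.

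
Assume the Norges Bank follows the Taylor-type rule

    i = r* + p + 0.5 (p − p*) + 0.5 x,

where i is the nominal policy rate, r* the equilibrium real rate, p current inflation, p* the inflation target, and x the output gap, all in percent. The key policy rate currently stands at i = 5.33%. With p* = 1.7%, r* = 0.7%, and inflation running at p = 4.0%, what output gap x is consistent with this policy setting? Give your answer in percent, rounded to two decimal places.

-1.04%

0.5 x = 5.33 − 0.7 − 4.0 − 0.5 × (4.0 − 1.7) = -0.52
x = -0.52 / 0.5 = -1.04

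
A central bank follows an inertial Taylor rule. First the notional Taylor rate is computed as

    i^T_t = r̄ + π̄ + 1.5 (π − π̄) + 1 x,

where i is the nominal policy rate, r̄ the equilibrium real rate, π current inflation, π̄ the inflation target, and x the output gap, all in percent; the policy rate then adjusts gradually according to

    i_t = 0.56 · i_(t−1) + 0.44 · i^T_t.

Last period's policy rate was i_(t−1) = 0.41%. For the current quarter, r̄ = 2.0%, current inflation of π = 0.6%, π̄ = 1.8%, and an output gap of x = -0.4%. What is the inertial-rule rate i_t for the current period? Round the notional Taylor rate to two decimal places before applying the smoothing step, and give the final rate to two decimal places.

i^T_t = 2.0 + 1.8 + 1.5 × (0.6 − 1.8) + 1 × (-0.4)
   = 2.0 + 1.8 − 1.8 − 0.4 = 1.60
i_t = 0.56 × 0.41 + 0.44 × 1.60 = 0.2296 + 0.704 = 0.93

0.93%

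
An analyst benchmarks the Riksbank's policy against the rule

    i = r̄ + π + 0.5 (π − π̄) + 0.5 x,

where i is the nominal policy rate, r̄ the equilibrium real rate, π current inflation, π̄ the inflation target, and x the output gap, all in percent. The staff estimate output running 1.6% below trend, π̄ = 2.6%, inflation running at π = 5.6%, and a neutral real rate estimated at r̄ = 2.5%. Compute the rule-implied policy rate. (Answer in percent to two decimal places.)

Output 1.6% below potential → x = -1.6.
i = 2.5 + 5.6 + 0.5 × (5.6 − 2.6) + 0.5 × (-1.6)
   = 2.5 + 5.6 + 1.5 − 0.8 = 8.80

8.80%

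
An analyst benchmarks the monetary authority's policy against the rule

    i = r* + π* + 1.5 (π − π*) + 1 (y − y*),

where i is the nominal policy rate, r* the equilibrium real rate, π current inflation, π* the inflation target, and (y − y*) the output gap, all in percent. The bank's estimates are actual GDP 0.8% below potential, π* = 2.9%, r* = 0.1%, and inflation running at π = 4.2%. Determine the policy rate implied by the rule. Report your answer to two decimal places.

4.15%

Output 0.8% below potential → (y − y*) = -0.8.
i = 0.1 + 2.9 + 1.5 × (4.2 − 2.9) + 1 × (-0.8)
   = 0.1 + 2.9 + 1.95 − 0.8 = 4.15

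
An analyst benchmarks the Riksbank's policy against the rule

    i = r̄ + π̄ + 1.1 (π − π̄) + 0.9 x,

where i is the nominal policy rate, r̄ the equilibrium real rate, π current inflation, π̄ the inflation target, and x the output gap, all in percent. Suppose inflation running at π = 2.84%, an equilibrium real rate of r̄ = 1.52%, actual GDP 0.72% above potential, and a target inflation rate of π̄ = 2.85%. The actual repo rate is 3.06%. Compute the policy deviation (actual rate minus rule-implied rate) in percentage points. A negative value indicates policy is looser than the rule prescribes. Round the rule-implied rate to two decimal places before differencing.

-1.95 pp

Output 0.72% above potential → x = 0.72.
i = 1.52 + 2.85 + 1.1 × (2.84 − 2.85) + 0.9 × 0.72
   = 1.52 + 2.85 − 0.011 + 0.648 = 5.01
Deviation = 3.06 − 5.01 = -1.95 pp.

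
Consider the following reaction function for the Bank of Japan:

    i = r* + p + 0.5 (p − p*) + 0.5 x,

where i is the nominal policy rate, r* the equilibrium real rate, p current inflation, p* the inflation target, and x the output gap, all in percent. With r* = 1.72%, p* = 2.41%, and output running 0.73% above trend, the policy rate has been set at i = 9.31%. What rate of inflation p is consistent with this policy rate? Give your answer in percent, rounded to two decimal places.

Output 0.73% above potential → x = 0.73.
Collecting p: i = r* + (1 + 0.5) p − 0.5 p* + 0.5 x
1.5 p = 9.31 − 1.72 + 0.5 × 2.41 − 0.5 × 0.73 = 8.43
p = 8.43 / 1.5 = 5.62

5.62%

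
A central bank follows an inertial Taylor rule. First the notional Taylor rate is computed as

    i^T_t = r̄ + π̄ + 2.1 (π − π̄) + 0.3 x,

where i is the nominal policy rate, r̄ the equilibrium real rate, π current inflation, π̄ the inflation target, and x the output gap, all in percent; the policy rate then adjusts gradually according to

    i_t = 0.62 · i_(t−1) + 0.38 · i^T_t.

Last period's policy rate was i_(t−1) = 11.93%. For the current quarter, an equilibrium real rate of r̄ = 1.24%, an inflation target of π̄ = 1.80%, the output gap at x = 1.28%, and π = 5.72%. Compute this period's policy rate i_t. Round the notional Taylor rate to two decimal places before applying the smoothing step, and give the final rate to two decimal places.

i^T_t = 1.24 + 1.80 + 2.1 × (5.72 − 1.80) + 0.3 × 1.28
   = 1.24 + 1.8 + 8.232 + 0.384 = 11.66
i_t = 0.62 × 11.93 + 0.38 × 11.66 = 7.3966 + 4.4308 = 11.83

11.83%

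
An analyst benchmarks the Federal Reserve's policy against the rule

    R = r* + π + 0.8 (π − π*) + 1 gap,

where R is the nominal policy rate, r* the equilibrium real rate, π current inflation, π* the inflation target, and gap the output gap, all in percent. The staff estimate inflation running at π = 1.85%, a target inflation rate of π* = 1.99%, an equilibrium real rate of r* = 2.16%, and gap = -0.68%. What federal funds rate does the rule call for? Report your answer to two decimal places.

R = 2.16 + 1.85 + 0.8 × (1.85 − 1.99) + 1 × (-0.68)
   = 2.16 + 1.85 − 0.112 − 0.68 = 3.22

3.22%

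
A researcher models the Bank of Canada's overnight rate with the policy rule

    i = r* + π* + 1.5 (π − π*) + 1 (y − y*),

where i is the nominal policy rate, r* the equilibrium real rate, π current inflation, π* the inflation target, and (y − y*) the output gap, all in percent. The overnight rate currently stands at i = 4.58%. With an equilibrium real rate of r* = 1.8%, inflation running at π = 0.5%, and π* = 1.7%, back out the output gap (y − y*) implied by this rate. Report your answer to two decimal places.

1 (y − y*) = 4.58 − 1.8 − 1.7 − 1.5 × (0.5 − 1.7) = 2.88
(y − y*) = 2.88 / 1 = 2.88

2.88%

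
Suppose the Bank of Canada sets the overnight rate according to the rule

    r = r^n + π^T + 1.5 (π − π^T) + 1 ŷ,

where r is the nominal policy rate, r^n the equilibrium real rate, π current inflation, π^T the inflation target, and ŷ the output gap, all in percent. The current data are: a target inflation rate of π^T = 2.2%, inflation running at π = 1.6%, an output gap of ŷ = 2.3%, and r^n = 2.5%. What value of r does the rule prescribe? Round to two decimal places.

6.10%

r = 2.5 + 2.2 + 1.5 × (1.6 − 2.2) + 1 × 2.3
   = 2.5 + 2.2 − 0.9 + 2.3 = 6.10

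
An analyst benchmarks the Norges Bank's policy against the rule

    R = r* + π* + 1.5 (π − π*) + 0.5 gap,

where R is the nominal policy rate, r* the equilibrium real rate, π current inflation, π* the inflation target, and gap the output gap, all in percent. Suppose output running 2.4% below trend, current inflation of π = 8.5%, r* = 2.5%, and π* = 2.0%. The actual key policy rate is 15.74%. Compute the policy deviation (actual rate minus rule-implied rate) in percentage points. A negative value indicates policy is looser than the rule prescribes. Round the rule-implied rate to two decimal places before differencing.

2.69 pp

Output 2.4% below potential → gap = -2.4.
R = 2.5 + 2.0 + 1.5 × (8.5 − 2.0) + 0.5 × (-2.4)
   = 2.5 + 2 + 9.75 − 1.2 = 13.05
Deviation = 15.74 − 13.05 = 2.69 pp.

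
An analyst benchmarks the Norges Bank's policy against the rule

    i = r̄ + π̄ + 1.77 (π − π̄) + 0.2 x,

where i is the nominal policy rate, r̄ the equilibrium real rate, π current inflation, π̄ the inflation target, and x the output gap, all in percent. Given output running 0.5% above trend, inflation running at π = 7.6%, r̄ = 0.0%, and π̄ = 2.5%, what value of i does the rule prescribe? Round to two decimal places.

Output 0.5% above potential → x = 0.5.
i = 0.0 + 2.5 + 1.77 × (7.6 − 2.5) + 0.2 × 0.5
   = 0.0 + 2.5 + 9.027 + 0.1 = 11.63

11.63%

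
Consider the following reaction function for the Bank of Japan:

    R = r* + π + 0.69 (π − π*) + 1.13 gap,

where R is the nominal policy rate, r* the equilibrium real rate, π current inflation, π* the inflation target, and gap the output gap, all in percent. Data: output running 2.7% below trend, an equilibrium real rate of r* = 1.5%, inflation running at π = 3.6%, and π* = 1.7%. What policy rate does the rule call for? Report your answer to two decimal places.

3.36%

Output 2.7% below potential → gap = -2.7.
R = 1.5 + 3.6 + 0.69 × (3.6 − 1.7) + 1.13 × (-2.7)
   = 1.5 + 3.6 + 1.311 − 3.051 = 3.36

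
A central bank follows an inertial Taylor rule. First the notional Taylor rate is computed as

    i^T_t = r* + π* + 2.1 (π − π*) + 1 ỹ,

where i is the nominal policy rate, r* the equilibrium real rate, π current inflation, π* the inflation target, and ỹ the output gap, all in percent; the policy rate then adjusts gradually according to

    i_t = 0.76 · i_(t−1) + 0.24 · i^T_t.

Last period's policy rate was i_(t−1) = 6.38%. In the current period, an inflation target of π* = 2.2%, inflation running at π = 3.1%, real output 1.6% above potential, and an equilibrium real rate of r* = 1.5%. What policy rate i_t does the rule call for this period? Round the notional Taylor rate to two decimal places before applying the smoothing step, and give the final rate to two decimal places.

Output 1.6% above potential → ỹ = 1.6.
i^T_t = 1.5 + 2.2 + 2.1 × (3.1 − 2.2) + 1 × 1.6
   = 1.5 + 2.2 + 1.89 + 1.6 = 7.19
i_t = 0.76 × 6.38 + 0.24 × 7.19 = 4.8488 + 1.7256 = 6.57

6.57%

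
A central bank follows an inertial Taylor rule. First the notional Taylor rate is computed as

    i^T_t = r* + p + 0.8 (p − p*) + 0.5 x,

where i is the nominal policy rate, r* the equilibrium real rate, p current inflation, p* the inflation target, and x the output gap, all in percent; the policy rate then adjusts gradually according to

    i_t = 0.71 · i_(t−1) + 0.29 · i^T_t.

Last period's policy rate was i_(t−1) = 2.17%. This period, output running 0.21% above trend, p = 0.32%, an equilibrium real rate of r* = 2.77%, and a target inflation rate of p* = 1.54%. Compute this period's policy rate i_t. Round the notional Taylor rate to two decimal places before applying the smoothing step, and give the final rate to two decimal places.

Output 0.21% above potential → x = 0.21.
i^T_t = 2.77 + 0.32 + 0.8 × (0.32 − 1.54) + 0.5 × 0.21
   = 2.77 + 0.32 − 0.976 + 0.105 = 2.22
i_t = 0.71 × 2.17 + 0.29 × 2.22 = 1.5407 + 0.6438 = 2.18

2.18%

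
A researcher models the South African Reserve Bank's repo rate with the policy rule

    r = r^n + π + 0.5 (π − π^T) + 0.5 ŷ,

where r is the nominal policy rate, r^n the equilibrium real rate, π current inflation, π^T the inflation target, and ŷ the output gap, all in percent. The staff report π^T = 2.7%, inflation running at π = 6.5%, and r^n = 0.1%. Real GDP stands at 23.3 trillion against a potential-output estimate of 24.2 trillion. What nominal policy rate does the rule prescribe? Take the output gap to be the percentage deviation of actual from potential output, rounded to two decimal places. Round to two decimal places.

Output gap = 100 × (23.3 − 24.2) / 24.2 = -3.72%.
r = 0.10 + 6.50 + 0.5 × (6.50 − 2.70) + 0.5 × (-3.72)
   = 0.10 + 6.5 + 1.9 − 1.86 = 6.64

6.64%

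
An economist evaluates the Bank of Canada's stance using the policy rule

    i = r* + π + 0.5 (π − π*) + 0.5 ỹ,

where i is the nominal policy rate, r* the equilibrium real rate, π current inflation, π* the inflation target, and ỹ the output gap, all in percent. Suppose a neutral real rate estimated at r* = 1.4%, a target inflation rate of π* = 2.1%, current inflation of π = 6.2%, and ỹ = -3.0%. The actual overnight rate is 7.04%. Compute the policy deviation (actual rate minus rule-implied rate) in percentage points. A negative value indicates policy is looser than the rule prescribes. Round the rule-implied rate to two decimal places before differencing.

i = 1.4 + 6.2 + 0.5 × (6.2 − 2.1) + 0.5 × (-3.0)
   = 1.4 + 6.2 + 2.05 − 1.5 = 8.15
Deviation = 7.04 − 8.15 = -1.11 pp.

-1.11 pp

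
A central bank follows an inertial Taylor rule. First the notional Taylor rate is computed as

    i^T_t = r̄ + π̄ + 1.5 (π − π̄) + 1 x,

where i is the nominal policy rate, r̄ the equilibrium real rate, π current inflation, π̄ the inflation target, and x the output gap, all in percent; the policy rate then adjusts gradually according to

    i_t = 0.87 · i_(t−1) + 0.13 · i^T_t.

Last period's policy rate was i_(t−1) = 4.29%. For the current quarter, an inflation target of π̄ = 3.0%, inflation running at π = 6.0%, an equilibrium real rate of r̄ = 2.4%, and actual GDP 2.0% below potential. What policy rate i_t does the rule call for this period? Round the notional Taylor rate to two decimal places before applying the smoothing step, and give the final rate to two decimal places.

4.76%

Output 2.0% below potential → x = -2.0.
i^T_t = 2.4 + 3.0 + 1.5 × (6.0 − 3.0) + 1 × (-2.0)
   = 2.4 + 3 + 4.5 − 2 = 7.90
i_t = 0.87 × 4.29 + 0.13 × 7.90 = 3.7323 + 1.027 = 4.76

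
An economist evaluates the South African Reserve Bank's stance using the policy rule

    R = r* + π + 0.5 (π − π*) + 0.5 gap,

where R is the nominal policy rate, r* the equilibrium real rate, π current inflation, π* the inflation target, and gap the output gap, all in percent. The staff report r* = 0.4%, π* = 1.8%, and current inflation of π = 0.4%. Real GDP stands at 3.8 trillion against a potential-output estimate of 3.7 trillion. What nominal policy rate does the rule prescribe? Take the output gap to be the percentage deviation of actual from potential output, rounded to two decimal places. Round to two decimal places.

Output gap = 100 × (3.8 − 3.7) / 3.7 = 2.70%.
R = 0.40 + 0.40 + 0.5 × (0.40 − 1.80) + 0.5 × 2.70
   = 0.40 + 0.4 − 0.7 + 1.35 = 1.45

1.45%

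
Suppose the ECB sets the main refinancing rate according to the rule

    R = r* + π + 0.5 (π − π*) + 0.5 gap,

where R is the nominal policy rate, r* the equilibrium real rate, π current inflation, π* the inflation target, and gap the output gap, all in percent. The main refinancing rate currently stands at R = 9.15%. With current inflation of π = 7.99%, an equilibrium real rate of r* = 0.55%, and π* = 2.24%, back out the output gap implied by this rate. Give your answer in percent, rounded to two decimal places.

0.5 gap = 9.15 − 0.55 − 7.99 − 0.5 × (7.99 − 2.24) = -2.265
gap = -2.265 / 0.5 = -4.53

-4.53%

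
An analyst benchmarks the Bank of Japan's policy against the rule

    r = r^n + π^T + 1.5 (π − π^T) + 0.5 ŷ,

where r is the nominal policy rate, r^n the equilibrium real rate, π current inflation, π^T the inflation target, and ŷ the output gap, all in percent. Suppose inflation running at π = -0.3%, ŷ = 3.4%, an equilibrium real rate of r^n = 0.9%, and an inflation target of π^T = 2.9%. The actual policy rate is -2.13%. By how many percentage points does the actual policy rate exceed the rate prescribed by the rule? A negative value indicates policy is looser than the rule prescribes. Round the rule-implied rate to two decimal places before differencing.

-2.83 pp

r = 0.9 + 2.9 + 1.5 × (-0.3 − 2.9) + 0.5 × 3.4
   = 0.9 + 2.9 − 4.8 + 1.7 = 0.70
Deviation = -2.13 − 0.70 = -2.83 pp.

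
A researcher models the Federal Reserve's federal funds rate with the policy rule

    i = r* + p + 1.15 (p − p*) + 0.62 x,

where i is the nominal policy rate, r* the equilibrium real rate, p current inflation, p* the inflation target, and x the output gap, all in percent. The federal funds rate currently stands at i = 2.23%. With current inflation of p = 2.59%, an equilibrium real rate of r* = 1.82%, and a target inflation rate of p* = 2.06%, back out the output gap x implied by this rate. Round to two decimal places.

-4.50%

0.62 x = 2.23 − 1.82 − 2.59 − 1.15 × (2.59 − 2.06) = -2.7895
x = -2.7895 / 0.62 = -4.50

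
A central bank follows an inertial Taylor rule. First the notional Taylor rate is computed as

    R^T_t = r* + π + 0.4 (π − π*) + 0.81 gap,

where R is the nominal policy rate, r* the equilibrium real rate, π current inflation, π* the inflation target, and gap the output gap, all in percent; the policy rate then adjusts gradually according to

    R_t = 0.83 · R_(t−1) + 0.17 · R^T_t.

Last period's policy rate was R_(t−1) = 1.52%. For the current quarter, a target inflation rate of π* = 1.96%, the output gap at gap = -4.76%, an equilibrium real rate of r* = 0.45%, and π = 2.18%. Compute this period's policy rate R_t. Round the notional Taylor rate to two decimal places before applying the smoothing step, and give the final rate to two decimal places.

R^T_t = 0.45 + 2.18 + 0.4 × (2.18 − 1.96) + 0.81 × (-4.76)
   = 0.45 + 2.18 + 0.088 − 3.8556 = -1.14
R_t = 0.83 × 1.52 + 0.17 × (-1.14) = 1.2616 − 0.1938 = 1.07

1.07%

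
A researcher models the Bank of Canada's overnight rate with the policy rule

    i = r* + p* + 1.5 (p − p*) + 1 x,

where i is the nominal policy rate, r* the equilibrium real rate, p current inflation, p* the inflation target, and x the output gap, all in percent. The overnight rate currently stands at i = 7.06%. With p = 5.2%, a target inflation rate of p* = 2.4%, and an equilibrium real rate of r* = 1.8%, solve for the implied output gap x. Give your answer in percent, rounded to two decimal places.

1 x = 7.06 − 1.8 − 2.4 − 1.5 × (5.2 − 2.4) = -1.34
x = -1.34 / 1 = -1.34

-1.34%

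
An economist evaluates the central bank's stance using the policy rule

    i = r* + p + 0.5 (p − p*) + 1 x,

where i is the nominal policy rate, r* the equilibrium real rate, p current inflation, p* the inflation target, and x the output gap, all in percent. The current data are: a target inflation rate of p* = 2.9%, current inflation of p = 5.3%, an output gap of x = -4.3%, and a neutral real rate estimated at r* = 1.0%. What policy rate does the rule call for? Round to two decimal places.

3.20%

i = 1.0 + 5.3 + 0.5 × (5.3 − 2.9) + 1 × (-4.3)
   = 1.0 + 5.3 + 1.2 − 4.3 = 3.20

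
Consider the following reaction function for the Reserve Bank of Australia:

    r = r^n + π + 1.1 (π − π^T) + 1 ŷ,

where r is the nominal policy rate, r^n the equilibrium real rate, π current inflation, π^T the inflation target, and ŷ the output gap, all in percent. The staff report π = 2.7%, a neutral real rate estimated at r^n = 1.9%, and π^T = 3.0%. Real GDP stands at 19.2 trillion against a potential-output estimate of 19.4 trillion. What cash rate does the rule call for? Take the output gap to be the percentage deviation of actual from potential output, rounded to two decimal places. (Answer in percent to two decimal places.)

Output gap = 100 × (19.2 − 19.4) / 19.4 = -1.03%.
r = 1.90 + 2.70 + 1.1 × (2.70 − 3.00) + 1 × (-1.03)
   = 1.90 + 2.7 − 0.33 − 1.03 = 3.24

3.24%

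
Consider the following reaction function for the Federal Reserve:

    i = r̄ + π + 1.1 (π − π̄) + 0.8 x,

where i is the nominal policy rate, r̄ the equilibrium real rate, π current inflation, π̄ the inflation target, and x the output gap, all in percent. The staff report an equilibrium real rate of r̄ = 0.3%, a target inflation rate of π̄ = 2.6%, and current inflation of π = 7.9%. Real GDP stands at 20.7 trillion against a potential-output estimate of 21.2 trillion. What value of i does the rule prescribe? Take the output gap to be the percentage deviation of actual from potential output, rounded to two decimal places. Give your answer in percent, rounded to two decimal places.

Output gap = 100 × (20.7 − 21.2) / 21.2 = -2.36%.
i = 0.30 + 7.90 + 1.1 × (7.90 − 2.60) + 0.8 × (-2.36)
   = 0.30 + 7.9 + 5.83 − 1.888 = 12.14

12.14%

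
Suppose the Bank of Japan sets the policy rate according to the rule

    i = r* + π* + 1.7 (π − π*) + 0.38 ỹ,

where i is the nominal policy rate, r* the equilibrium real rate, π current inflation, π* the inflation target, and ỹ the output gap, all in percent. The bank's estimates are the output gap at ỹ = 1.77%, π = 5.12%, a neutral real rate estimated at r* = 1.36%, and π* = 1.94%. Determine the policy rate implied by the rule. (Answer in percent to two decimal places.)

9.38%

i = 1.36 + 1.94 + 1.7 × (5.12 − 1.94) + 0.38 × 1.77
   = 1.36 + 1.94 + 5.406 + 0.6726 = 9.38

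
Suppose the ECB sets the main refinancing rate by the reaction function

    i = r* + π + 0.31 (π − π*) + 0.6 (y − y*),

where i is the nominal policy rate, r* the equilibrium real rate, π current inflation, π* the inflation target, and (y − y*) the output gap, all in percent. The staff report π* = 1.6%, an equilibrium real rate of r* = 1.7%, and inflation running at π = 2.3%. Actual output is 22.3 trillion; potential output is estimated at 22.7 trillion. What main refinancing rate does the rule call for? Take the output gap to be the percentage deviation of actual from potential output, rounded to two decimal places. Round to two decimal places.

3.16%

Output gap = 100 × (22.3 − 22.7) / 22.7 = -1.76%.
i = 1.70 + 2.30 + 0.31 × (2.30 − 1.60) + 0.6 × (-1.76)
   = 1.70 + 2.3 + 0.217 − 1.056 = 3.16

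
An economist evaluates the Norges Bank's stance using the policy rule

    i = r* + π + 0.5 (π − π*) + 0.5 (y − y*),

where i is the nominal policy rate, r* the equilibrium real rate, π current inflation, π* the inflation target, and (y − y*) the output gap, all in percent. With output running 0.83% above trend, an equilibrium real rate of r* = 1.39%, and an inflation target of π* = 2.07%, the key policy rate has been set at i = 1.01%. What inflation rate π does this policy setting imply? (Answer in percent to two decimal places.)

Output 0.83% above potential → (y − y*) = 0.83.
Collecting π: i = r* + (1 + 0.5) π − 0.5 π* + 0.5 (y − y*)
1.5 π = 1.01 − 1.39 + 0.5 × 2.07 − 0.5 × 0.83 = 0.24
π = 0.24 / 1.5 = 0.16

0.16%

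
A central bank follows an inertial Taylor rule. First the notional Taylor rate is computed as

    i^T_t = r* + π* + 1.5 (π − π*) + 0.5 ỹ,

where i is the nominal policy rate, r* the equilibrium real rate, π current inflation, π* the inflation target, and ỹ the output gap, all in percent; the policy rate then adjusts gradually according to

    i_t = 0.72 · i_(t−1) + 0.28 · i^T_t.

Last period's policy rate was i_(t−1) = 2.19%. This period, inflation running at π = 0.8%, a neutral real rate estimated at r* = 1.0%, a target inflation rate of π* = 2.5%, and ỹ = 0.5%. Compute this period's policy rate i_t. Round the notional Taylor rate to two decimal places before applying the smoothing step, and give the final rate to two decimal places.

i^T_t = 1.0 + 2.5 + 1.5 × (0.8 − 2.5) + 0.5 × 0.5
   = 1.0 + 2.5 − 2.55 + 0.25 = 1.20
i_t = 0.72 × 2.19 + 0.28 × 1.20 = 1.5768 + 0.336 = 1.91

1.91%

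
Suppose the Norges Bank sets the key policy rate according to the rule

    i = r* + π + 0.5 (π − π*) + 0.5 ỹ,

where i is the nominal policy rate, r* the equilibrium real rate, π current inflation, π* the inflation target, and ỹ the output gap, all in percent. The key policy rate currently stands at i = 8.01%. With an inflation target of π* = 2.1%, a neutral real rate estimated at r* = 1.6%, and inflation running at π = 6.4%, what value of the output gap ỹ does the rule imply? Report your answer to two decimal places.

-4.28%

0.5 ỹ = 8.01 − 1.6 − 6.4 − 0.5 × (6.4 − 2.1) = -2.14
ỹ = -2.14 / 0.5 = -4.28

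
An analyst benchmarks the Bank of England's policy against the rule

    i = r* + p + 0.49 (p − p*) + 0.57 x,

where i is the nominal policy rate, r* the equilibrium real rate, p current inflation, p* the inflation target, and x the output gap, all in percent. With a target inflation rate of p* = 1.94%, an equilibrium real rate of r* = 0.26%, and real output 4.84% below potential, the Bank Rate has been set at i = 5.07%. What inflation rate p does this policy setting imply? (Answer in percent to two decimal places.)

Output 4.84% below potential → x = -4.84.
Collecting p: i = r* + (1 + 0.49) p − 0.49 p* + 0.57 x
1.49 p = 5.07 − 0.26 + 0.49 × 1.94 − 0.57 × (-4.84) = 8.5194
p = 8.5194 / 1.49 = 5.72

5.72%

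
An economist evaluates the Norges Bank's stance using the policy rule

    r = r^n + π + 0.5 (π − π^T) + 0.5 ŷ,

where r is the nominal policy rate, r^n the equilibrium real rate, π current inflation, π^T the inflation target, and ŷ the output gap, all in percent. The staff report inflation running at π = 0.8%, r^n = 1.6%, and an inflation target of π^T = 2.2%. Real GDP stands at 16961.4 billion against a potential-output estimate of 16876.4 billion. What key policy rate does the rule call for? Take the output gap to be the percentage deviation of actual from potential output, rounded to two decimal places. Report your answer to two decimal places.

1.95%

Output gap = 100 × (16961.4 − 16876.4) / 16876.4 = 0.50%.
r = 1.60 + 0.80 + 0.5 × (0.80 − 2.20) + 0.5 × 0.50
   = 1.60 + 0.8 − 0.7 + 0.25 = 1.95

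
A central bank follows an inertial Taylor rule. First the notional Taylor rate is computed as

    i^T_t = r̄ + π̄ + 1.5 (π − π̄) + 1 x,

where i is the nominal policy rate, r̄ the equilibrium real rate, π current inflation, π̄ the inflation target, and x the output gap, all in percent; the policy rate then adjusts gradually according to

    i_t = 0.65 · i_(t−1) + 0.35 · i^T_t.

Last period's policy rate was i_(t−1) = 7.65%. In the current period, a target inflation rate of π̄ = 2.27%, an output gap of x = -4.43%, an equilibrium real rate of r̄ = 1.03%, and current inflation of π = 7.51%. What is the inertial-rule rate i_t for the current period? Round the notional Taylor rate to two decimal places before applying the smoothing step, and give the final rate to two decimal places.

i^T_t = 1.03 + 2.27 + 1.5 × (7.51 − 2.27) + 1 × (-4.43)
   = 1.03 + 2.27 + 7.86 − 4.43 = 6.73
i_t = 0.65 × 7.65 + 0.35 × 6.73 = 4.9725 + 2.3555 = 7.33

7.33%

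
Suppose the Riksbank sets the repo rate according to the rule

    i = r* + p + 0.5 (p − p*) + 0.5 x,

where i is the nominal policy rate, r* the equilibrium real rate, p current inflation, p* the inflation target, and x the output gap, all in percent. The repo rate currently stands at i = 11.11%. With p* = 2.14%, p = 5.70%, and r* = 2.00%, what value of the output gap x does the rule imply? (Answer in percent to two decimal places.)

0.5 x = 11.11 − 2.00 − 5.70 − 0.5 × (5.70 − 2.14) = 1.63
x = 1.63 / 0.5 = 3.26

3.26%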